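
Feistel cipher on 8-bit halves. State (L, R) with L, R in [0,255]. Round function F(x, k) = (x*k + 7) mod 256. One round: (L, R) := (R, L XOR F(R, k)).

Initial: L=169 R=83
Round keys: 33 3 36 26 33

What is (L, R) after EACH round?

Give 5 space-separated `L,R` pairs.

Round 1 (k=33): L=83 R=19
Round 2 (k=3): L=19 R=19
Round 3 (k=36): L=19 R=160
Round 4 (k=26): L=160 R=84
Round 5 (k=33): L=84 R=123

Answer: 83,19 19,19 19,160 160,84 84,123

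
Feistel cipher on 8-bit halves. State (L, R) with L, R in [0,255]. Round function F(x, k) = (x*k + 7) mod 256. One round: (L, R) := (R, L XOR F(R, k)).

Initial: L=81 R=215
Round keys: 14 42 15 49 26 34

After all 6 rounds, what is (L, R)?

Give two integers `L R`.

Answer: 124 9

Derivation:
Round 1 (k=14): L=215 R=152
Round 2 (k=42): L=152 R=32
Round 3 (k=15): L=32 R=127
Round 4 (k=49): L=127 R=118
Round 5 (k=26): L=118 R=124
Round 6 (k=34): L=124 R=9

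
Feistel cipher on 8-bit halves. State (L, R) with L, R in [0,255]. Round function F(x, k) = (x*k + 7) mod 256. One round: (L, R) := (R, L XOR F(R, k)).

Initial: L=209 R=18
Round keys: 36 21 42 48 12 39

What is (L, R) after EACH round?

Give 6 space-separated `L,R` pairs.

Answer: 18,94 94,175 175,227 227,56 56,68 68,91

Derivation:
Round 1 (k=36): L=18 R=94
Round 2 (k=21): L=94 R=175
Round 3 (k=42): L=175 R=227
Round 4 (k=48): L=227 R=56
Round 5 (k=12): L=56 R=68
Round 6 (k=39): L=68 R=91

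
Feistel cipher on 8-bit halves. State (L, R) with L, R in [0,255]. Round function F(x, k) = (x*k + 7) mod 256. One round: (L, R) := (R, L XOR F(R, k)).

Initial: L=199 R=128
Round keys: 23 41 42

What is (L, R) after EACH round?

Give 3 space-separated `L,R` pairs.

Round 1 (k=23): L=128 R=64
Round 2 (k=41): L=64 R=199
Round 3 (k=42): L=199 R=237

Answer: 128,64 64,199 199,237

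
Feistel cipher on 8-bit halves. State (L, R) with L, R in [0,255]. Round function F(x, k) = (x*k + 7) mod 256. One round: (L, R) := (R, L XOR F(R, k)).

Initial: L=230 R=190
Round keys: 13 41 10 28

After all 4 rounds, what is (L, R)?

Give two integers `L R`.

Answer: 68 195

Derivation:
Round 1 (k=13): L=190 R=75
Round 2 (k=41): L=75 R=180
Round 3 (k=10): L=180 R=68
Round 4 (k=28): L=68 R=195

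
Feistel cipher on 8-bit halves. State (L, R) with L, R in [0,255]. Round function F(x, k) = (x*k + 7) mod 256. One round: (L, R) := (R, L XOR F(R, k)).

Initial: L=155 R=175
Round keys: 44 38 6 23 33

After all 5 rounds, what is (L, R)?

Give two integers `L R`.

Answer: 16 96

Derivation:
Round 1 (k=44): L=175 R=128
Round 2 (k=38): L=128 R=168
Round 3 (k=6): L=168 R=119
Round 4 (k=23): L=119 R=16
Round 5 (k=33): L=16 R=96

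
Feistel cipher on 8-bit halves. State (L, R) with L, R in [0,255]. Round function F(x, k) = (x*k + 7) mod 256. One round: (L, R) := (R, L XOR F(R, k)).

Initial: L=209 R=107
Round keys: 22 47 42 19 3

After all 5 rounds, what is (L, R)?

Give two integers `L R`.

Answer: 216 104

Derivation:
Round 1 (k=22): L=107 R=232
Round 2 (k=47): L=232 R=244
Round 3 (k=42): L=244 R=231
Round 4 (k=19): L=231 R=216
Round 5 (k=3): L=216 R=104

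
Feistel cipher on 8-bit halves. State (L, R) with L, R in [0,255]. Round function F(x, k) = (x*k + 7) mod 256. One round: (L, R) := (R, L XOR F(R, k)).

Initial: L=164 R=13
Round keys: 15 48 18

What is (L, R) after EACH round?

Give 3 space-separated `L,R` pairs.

Round 1 (k=15): L=13 R=110
Round 2 (k=48): L=110 R=170
Round 3 (k=18): L=170 R=149

Answer: 13,110 110,170 170,149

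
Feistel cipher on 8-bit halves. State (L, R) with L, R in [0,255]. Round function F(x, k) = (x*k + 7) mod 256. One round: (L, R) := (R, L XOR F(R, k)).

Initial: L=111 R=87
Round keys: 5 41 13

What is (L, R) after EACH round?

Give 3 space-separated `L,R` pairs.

Round 1 (k=5): L=87 R=213
Round 2 (k=41): L=213 R=115
Round 3 (k=13): L=115 R=11

Answer: 87,213 213,115 115,11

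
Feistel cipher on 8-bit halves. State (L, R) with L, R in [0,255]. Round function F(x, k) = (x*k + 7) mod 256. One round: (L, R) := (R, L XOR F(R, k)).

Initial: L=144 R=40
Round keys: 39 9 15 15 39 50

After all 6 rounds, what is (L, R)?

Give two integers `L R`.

Answer: 110 188

Derivation:
Round 1 (k=39): L=40 R=143
Round 2 (k=9): L=143 R=38
Round 3 (k=15): L=38 R=206
Round 4 (k=15): L=206 R=63
Round 5 (k=39): L=63 R=110
Round 6 (k=50): L=110 R=188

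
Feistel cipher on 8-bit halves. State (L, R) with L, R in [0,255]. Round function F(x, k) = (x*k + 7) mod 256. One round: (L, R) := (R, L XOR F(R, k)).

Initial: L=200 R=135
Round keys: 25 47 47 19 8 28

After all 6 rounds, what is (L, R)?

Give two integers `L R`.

Answer: 144 229

Derivation:
Round 1 (k=25): L=135 R=254
Round 2 (k=47): L=254 R=46
Round 3 (k=47): L=46 R=135
Round 4 (k=19): L=135 R=34
Round 5 (k=8): L=34 R=144
Round 6 (k=28): L=144 R=229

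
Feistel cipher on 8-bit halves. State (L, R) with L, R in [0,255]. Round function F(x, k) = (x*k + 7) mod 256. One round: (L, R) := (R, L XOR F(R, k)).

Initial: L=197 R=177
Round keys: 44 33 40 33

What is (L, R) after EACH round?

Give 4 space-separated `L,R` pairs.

Answer: 177,182 182,204 204,81 81,180

Derivation:
Round 1 (k=44): L=177 R=182
Round 2 (k=33): L=182 R=204
Round 3 (k=40): L=204 R=81
Round 4 (k=33): L=81 R=180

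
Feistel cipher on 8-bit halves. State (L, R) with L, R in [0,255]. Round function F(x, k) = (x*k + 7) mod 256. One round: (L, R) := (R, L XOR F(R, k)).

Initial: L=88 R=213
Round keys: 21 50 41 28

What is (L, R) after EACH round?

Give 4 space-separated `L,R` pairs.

Answer: 213,216 216,226 226,225 225,65

Derivation:
Round 1 (k=21): L=213 R=216
Round 2 (k=50): L=216 R=226
Round 3 (k=41): L=226 R=225
Round 4 (k=28): L=225 R=65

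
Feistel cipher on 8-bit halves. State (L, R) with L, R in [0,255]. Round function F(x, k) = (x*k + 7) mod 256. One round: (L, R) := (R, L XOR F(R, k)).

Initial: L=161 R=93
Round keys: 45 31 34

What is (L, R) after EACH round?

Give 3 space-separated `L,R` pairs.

Round 1 (k=45): L=93 R=193
Round 2 (k=31): L=193 R=59
Round 3 (k=34): L=59 R=28

Answer: 93,193 193,59 59,28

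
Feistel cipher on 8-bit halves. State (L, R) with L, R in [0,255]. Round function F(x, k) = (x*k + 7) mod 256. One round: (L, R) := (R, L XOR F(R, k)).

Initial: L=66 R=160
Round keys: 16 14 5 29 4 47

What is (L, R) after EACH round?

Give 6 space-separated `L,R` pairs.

Round 1 (k=16): L=160 R=69
Round 2 (k=14): L=69 R=109
Round 3 (k=5): L=109 R=109
Round 4 (k=29): L=109 R=13
Round 5 (k=4): L=13 R=86
Round 6 (k=47): L=86 R=220

Answer: 160,69 69,109 109,109 109,13 13,86 86,220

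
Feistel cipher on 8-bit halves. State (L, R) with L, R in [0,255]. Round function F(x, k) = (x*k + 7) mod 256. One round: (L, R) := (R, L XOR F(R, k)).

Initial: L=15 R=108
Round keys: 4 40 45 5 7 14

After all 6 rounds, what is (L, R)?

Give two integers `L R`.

Answer: 223 255

Derivation:
Round 1 (k=4): L=108 R=184
Round 2 (k=40): L=184 R=171
Round 3 (k=45): L=171 R=174
Round 4 (k=5): L=174 R=198
Round 5 (k=7): L=198 R=223
Round 6 (k=14): L=223 R=255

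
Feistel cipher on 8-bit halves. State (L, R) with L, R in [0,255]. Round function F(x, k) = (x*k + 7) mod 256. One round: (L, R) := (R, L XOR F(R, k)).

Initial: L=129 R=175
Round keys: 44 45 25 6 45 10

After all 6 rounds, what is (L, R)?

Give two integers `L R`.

Round 1 (k=44): L=175 R=154
Round 2 (k=45): L=154 R=182
Round 3 (k=25): L=182 R=87
Round 4 (k=6): L=87 R=167
Round 5 (k=45): L=167 R=53
Round 6 (k=10): L=53 R=190

Answer: 53 190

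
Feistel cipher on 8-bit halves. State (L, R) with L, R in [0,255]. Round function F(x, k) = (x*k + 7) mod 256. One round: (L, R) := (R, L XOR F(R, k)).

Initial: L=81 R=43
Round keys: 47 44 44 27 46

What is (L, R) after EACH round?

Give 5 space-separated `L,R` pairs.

Answer: 43,189 189,168 168,90 90,45 45,71

Derivation:
Round 1 (k=47): L=43 R=189
Round 2 (k=44): L=189 R=168
Round 3 (k=44): L=168 R=90
Round 4 (k=27): L=90 R=45
Round 5 (k=46): L=45 R=71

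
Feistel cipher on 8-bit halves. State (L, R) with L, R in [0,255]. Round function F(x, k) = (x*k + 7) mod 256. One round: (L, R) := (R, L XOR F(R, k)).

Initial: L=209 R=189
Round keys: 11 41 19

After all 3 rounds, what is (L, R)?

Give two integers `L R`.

Round 1 (k=11): L=189 R=247
Round 2 (k=41): L=247 R=43
Round 3 (k=19): L=43 R=207

Answer: 43 207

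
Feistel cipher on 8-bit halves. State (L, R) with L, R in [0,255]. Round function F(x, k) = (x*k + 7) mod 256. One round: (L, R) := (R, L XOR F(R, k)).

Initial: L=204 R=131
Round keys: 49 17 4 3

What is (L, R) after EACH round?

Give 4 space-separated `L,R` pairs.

Round 1 (k=49): L=131 R=214
Round 2 (k=17): L=214 R=190
Round 3 (k=4): L=190 R=41
Round 4 (k=3): L=41 R=60

Answer: 131,214 214,190 190,41 41,60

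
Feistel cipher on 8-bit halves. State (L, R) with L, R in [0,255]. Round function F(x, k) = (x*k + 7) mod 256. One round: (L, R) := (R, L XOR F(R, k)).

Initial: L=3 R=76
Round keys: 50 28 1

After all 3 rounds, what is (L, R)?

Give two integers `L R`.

Round 1 (k=50): L=76 R=220
Round 2 (k=28): L=220 R=91
Round 3 (k=1): L=91 R=190

Answer: 91 190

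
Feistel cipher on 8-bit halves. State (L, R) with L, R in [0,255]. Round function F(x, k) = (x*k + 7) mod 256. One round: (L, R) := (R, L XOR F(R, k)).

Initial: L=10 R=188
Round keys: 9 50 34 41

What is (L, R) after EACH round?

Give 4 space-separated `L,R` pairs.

Round 1 (k=9): L=188 R=169
Round 2 (k=50): L=169 R=181
Round 3 (k=34): L=181 R=184
Round 4 (k=41): L=184 R=202

Answer: 188,169 169,181 181,184 184,202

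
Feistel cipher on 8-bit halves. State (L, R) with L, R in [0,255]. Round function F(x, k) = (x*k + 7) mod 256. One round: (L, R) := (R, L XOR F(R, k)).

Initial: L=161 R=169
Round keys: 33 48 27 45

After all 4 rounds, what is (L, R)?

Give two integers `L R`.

Answer: 192 89

Derivation:
Round 1 (k=33): L=169 R=113
Round 2 (k=48): L=113 R=158
Round 3 (k=27): L=158 R=192
Round 4 (k=45): L=192 R=89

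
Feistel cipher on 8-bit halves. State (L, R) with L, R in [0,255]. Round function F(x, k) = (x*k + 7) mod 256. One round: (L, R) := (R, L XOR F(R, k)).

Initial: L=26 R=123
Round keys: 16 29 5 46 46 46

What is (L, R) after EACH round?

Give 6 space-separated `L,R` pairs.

Round 1 (k=16): L=123 R=173
Round 2 (k=29): L=173 R=219
Round 3 (k=5): L=219 R=227
Round 4 (k=46): L=227 R=10
Round 5 (k=46): L=10 R=48
Round 6 (k=46): L=48 R=173

Answer: 123,173 173,219 219,227 227,10 10,48 48,173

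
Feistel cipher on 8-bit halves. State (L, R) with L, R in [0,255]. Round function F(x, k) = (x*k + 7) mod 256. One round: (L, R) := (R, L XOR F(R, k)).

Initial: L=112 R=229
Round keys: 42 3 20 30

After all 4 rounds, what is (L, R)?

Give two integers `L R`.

Answer: 250 116

Derivation:
Round 1 (k=42): L=229 R=233
Round 2 (k=3): L=233 R=39
Round 3 (k=20): L=39 R=250
Round 4 (k=30): L=250 R=116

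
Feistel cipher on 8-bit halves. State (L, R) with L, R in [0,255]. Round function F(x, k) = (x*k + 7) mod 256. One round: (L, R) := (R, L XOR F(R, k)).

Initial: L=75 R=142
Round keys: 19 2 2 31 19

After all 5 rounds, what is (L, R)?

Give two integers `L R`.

Round 1 (k=19): L=142 R=218
Round 2 (k=2): L=218 R=53
Round 3 (k=2): L=53 R=171
Round 4 (k=31): L=171 R=137
Round 5 (k=19): L=137 R=153

Answer: 137 153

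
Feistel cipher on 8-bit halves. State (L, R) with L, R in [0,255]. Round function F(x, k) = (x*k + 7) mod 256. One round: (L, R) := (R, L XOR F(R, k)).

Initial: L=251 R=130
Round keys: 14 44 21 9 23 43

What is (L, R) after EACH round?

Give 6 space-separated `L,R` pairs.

Round 1 (k=14): L=130 R=216
Round 2 (k=44): L=216 R=165
Round 3 (k=21): L=165 R=72
Round 4 (k=9): L=72 R=42
Round 5 (k=23): L=42 R=133
Round 6 (k=43): L=133 R=116

Answer: 130,216 216,165 165,72 72,42 42,133 133,116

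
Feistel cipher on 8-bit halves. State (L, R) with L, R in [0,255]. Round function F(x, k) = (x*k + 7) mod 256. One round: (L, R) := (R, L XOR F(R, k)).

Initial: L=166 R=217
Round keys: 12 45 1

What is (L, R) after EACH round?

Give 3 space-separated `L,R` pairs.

Round 1 (k=12): L=217 R=149
Round 2 (k=45): L=149 R=225
Round 3 (k=1): L=225 R=125

Answer: 217,149 149,225 225,125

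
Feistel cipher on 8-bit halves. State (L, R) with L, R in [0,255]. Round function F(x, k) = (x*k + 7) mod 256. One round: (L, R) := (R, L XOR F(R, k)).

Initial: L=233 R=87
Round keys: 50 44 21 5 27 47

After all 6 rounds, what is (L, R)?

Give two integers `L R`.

Round 1 (k=50): L=87 R=236
Round 2 (k=44): L=236 R=192
Round 3 (k=21): L=192 R=43
Round 4 (k=5): L=43 R=30
Round 5 (k=27): L=30 R=26
Round 6 (k=47): L=26 R=211

Answer: 26 211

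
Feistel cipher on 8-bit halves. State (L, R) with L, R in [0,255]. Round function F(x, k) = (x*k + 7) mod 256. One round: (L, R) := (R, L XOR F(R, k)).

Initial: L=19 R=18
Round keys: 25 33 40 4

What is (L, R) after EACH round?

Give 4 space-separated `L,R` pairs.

Answer: 18,218 218,51 51,37 37,168

Derivation:
Round 1 (k=25): L=18 R=218
Round 2 (k=33): L=218 R=51
Round 3 (k=40): L=51 R=37
Round 4 (k=4): L=37 R=168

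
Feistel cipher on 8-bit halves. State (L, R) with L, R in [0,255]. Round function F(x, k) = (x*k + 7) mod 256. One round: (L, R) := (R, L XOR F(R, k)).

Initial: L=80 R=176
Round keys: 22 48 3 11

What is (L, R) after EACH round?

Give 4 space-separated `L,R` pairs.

Answer: 176,119 119,231 231,203 203,39

Derivation:
Round 1 (k=22): L=176 R=119
Round 2 (k=48): L=119 R=231
Round 3 (k=3): L=231 R=203
Round 4 (k=11): L=203 R=39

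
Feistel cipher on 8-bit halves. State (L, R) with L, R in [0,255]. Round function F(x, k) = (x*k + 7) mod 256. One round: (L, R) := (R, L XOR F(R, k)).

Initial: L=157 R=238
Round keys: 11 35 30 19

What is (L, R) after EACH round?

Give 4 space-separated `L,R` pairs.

Answer: 238,220 220,245 245,97 97,207

Derivation:
Round 1 (k=11): L=238 R=220
Round 2 (k=35): L=220 R=245
Round 3 (k=30): L=245 R=97
Round 4 (k=19): L=97 R=207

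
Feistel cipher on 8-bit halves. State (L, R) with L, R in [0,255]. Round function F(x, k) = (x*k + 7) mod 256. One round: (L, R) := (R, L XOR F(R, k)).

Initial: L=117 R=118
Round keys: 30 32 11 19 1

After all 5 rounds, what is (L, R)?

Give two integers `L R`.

Round 1 (k=30): L=118 R=174
Round 2 (k=32): L=174 R=177
Round 3 (k=11): L=177 R=12
Round 4 (k=19): L=12 R=90
Round 5 (k=1): L=90 R=109

Answer: 90 109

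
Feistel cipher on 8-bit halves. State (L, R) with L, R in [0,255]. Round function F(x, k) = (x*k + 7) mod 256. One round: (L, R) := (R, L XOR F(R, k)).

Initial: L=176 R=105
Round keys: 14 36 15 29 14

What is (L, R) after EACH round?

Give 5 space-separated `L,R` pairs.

Answer: 105,117 117,18 18,96 96,245 245,13

Derivation:
Round 1 (k=14): L=105 R=117
Round 2 (k=36): L=117 R=18
Round 3 (k=15): L=18 R=96
Round 4 (k=29): L=96 R=245
Round 5 (k=14): L=245 R=13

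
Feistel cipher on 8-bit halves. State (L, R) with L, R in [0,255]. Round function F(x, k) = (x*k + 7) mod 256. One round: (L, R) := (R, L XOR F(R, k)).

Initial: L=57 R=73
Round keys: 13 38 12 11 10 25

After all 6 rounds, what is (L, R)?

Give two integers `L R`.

Answer: 131 147

Derivation:
Round 1 (k=13): L=73 R=133
Round 2 (k=38): L=133 R=140
Round 3 (k=12): L=140 R=18
Round 4 (k=11): L=18 R=65
Round 5 (k=10): L=65 R=131
Round 6 (k=25): L=131 R=147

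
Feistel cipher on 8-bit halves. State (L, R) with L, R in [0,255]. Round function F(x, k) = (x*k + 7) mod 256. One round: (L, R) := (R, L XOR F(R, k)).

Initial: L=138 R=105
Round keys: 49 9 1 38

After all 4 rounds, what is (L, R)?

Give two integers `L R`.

Round 1 (k=49): L=105 R=170
Round 2 (k=9): L=170 R=104
Round 3 (k=1): L=104 R=197
Round 4 (k=38): L=197 R=45

Answer: 197 45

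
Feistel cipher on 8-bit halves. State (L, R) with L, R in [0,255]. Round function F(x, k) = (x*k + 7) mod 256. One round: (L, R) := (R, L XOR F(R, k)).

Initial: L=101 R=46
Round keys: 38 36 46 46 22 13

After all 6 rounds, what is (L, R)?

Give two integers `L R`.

Round 1 (k=38): L=46 R=190
Round 2 (k=36): L=190 R=145
Round 3 (k=46): L=145 R=171
Round 4 (k=46): L=171 R=80
Round 5 (k=22): L=80 R=76
Round 6 (k=13): L=76 R=179

Answer: 76 179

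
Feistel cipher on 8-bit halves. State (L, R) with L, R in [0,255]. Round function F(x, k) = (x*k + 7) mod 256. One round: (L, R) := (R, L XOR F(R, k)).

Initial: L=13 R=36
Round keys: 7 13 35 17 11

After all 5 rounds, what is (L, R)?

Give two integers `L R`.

Round 1 (k=7): L=36 R=14
Round 2 (k=13): L=14 R=153
Round 3 (k=35): L=153 R=252
Round 4 (k=17): L=252 R=90
Round 5 (k=11): L=90 R=25

Answer: 90 25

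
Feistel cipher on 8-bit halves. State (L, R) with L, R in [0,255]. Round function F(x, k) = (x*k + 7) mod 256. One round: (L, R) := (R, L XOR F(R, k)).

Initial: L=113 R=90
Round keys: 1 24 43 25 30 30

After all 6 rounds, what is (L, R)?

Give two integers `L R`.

Answer: 209 21

Derivation:
Round 1 (k=1): L=90 R=16
Round 2 (k=24): L=16 R=221
Round 3 (k=43): L=221 R=54
Round 4 (k=25): L=54 R=144
Round 5 (k=30): L=144 R=209
Round 6 (k=30): L=209 R=21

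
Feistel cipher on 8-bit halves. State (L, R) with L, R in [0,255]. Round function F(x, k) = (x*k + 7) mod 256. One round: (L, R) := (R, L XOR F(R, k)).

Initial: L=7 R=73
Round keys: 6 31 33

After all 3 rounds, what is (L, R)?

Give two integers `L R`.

Answer: 196 241

Derivation:
Round 1 (k=6): L=73 R=186
Round 2 (k=31): L=186 R=196
Round 3 (k=33): L=196 R=241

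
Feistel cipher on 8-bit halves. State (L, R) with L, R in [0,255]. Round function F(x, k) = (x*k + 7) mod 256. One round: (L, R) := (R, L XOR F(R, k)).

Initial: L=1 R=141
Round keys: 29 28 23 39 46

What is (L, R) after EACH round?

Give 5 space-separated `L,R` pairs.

Round 1 (k=29): L=141 R=1
Round 2 (k=28): L=1 R=174
Round 3 (k=23): L=174 R=168
Round 4 (k=39): L=168 R=49
Round 5 (k=46): L=49 R=125

Answer: 141,1 1,174 174,168 168,49 49,125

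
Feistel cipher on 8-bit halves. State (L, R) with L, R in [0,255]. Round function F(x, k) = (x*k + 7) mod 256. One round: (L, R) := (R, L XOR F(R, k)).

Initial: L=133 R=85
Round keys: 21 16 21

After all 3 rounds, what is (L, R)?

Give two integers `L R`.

Answer: 2 180

Derivation:
Round 1 (k=21): L=85 R=133
Round 2 (k=16): L=133 R=2
Round 3 (k=21): L=2 R=180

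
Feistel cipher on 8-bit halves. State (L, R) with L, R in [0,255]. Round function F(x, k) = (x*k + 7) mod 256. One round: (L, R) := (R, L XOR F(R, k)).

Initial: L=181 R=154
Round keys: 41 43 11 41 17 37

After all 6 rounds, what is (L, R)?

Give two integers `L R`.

Round 1 (k=41): L=154 R=4
Round 2 (k=43): L=4 R=41
Round 3 (k=11): L=41 R=206
Round 4 (k=41): L=206 R=44
Round 5 (k=17): L=44 R=61
Round 6 (k=37): L=61 R=244

Answer: 61 244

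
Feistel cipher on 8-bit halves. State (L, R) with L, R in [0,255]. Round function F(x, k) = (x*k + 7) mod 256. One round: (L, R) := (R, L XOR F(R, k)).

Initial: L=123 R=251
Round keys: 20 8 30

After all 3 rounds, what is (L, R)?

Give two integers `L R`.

Answer: 60 215

Derivation:
Round 1 (k=20): L=251 R=216
Round 2 (k=8): L=216 R=60
Round 3 (k=30): L=60 R=215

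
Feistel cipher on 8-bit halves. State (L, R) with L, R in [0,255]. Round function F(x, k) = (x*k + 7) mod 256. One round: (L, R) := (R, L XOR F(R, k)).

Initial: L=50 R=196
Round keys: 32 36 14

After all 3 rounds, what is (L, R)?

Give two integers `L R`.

Round 1 (k=32): L=196 R=181
Round 2 (k=36): L=181 R=191
Round 3 (k=14): L=191 R=204

Answer: 191 204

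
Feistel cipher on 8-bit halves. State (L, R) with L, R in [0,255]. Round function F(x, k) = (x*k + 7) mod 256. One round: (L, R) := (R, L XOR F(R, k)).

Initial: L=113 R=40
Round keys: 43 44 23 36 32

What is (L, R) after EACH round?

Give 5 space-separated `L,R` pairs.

Round 1 (k=43): L=40 R=206
Round 2 (k=44): L=206 R=71
Round 3 (k=23): L=71 R=166
Round 4 (k=36): L=166 R=24
Round 5 (k=32): L=24 R=161

Answer: 40,206 206,71 71,166 166,24 24,161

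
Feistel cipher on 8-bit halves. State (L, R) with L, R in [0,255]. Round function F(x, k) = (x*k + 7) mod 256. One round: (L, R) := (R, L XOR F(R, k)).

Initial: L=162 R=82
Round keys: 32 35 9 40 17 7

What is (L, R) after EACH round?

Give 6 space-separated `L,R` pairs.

Answer: 82,229 229,4 4,206 206,51 51,164 164,176

Derivation:
Round 1 (k=32): L=82 R=229
Round 2 (k=35): L=229 R=4
Round 3 (k=9): L=4 R=206
Round 4 (k=40): L=206 R=51
Round 5 (k=17): L=51 R=164
Round 6 (k=7): L=164 R=176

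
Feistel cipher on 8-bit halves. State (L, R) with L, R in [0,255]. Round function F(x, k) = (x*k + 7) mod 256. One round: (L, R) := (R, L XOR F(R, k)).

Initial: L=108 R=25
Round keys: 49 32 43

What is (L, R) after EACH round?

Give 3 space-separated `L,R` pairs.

Answer: 25,188 188,158 158,45

Derivation:
Round 1 (k=49): L=25 R=188
Round 2 (k=32): L=188 R=158
Round 3 (k=43): L=158 R=45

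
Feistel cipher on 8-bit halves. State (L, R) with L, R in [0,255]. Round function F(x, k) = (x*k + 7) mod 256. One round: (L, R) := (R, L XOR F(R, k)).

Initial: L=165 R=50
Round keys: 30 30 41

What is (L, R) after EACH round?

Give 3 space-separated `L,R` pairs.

Answer: 50,70 70,9 9,62

Derivation:
Round 1 (k=30): L=50 R=70
Round 2 (k=30): L=70 R=9
Round 3 (k=41): L=9 R=62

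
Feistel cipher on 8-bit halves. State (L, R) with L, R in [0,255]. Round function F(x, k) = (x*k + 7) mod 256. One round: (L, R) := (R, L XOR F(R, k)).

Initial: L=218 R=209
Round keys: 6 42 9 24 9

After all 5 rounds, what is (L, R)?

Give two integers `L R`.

Answer: 59 238

Derivation:
Round 1 (k=6): L=209 R=55
Round 2 (k=42): L=55 R=220
Round 3 (k=9): L=220 R=244
Round 4 (k=24): L=244 R=59
Round 5 (k=9): L=59 R=238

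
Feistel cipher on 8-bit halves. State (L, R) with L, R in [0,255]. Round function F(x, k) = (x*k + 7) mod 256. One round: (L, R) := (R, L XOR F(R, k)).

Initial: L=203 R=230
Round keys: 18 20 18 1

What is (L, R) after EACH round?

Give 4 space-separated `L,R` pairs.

Round 1 (k=18): L=230 R=248
Round 2 (k=20): L=248 R=129
Round 3 (k=18): L=129 R=225
Round 4 (k=1): L=225 R=105

Answer: 230,248 248,129 129,225 225,105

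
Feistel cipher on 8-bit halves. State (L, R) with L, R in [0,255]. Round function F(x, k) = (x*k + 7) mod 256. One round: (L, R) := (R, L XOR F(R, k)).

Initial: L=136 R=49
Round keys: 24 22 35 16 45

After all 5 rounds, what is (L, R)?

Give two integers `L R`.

Round 1 (k=24): L=49 R=23
Round 2 (k=22): L=23 R=48
Round 3 (k=35): L=48 R=128
Round 4 (k=16): L=128 R=55
Round 5 (k=45): L=55 R=50

Answer: 55 50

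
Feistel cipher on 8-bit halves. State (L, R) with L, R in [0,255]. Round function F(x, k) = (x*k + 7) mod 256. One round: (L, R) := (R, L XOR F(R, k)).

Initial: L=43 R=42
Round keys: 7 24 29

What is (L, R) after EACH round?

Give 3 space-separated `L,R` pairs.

Round 1 (k=7): L=42 R=6
Round 2 (k=24): L=6 R=189
Round 3 (k=29): L=189 R=118

Answer: 42,6 6,189 189,118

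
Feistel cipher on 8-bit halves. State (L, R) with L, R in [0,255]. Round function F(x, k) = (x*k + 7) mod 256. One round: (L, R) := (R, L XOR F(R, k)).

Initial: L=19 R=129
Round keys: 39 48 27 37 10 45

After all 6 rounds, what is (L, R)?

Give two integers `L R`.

Answer: 141 253

Derivation:
Round 1 (k=39): L=129 R=189
Round 2 (k=48): L=189 R=246
Round 3 (k=27): L=246 R=68
Round 4 (k=37): L=68 R=45
Round 5 (k=10): L=45 R=141
Round 6 (k=45): L=141 R=253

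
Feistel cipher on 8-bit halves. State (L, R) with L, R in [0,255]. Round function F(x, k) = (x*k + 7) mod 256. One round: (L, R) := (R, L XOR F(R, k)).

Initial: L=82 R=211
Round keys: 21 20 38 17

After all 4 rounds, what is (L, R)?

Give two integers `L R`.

Answer: 155 214

Derivation:
Round 1 (k=21): L=211 R=4
Round 2 (k=20): L=4 R=132
Round 3 (k=38): L=132 R=155
Round 4 (k=17): L=155 R=214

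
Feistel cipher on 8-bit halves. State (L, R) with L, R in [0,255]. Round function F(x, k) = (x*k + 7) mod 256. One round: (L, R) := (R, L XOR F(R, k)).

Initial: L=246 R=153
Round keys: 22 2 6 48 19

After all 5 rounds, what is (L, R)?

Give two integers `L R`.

Round 1 (k=22): L=153 R=219
Round 2 (k=2): L=219 R=36
Round 3 (k=6): L=36 R=4
Round 4 (k=48): L=4 R=227
Round 5 (k=19): L=227 R=228

Answer: 227 228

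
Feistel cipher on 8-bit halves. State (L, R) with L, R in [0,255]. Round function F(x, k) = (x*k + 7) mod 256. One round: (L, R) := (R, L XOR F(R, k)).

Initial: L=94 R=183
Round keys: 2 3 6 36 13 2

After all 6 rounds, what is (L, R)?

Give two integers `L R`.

Round 1 (k=2): L=183 R=43
Round 2 (k=3): L=43 R=63
Round 3 (k=6): L=63 R=170
Round 4 (k=36): L=170 R=208
Round 5 (k=13): L=208 R=61
Round 6 (k=2): L=61 R=81

Answer: 61 81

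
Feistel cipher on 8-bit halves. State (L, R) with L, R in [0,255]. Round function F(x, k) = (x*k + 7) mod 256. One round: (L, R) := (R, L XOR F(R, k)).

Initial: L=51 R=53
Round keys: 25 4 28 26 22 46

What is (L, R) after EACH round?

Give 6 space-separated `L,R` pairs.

Round 1 (k=25): L=53 R=7
Round 2 (k=4): L=7 R=22
Round 3 (k=28): L=22 R=104
Round 4 (k=26): L=104 R=129
Round 5 (k=22): L=129 R=117
Round 6 (k=46): L=117 R=140

Answer: 53,7 7,22 22,104 104,129 129,117 117,140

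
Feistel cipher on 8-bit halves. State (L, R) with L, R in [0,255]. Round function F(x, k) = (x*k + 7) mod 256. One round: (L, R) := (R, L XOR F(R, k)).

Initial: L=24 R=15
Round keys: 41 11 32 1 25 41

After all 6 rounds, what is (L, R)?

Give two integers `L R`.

Answer: 180 117

Derivation:
Round 1 (k=41): L=15 R=118
Round 2 (k=11): L=118 R=22
Round 3 (k=32): L=22 R=177
Round 4 (k=1): L=177 R=174
Round 5 (k=25): L=174 R=180
Round 6 (k=41): L=180 R=117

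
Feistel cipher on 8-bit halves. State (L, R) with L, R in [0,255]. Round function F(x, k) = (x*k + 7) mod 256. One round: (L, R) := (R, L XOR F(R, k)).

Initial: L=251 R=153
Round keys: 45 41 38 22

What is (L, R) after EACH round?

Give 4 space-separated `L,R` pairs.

Round 1 (k=45): L=153 R=23
Round 2 (k=41): L=23 R=47
Round 3 (k=38): L=47 R=22
Round 4 (k=22): L=22 R=196

Answer: 153,23 23,47 47,22 22,196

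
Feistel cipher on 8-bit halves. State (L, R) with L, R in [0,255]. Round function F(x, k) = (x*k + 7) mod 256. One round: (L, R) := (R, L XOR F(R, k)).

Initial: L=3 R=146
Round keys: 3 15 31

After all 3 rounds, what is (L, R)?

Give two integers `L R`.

Round 1 (k=3): L=146 R=190
Round 2 (k=15): L=190 R=187
Round 3 (k=31): L=187 R=18

Answer: 187 18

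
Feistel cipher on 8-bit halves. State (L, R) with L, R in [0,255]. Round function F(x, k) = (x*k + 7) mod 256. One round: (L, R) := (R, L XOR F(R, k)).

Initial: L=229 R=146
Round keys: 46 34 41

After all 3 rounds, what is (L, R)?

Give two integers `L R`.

Answer: 129 22

Derivation:
Round 1 (k=46): L=146 R=166
Round 2 (k=34): L=166 R=129
Round 3 (k=41): L=129 R=22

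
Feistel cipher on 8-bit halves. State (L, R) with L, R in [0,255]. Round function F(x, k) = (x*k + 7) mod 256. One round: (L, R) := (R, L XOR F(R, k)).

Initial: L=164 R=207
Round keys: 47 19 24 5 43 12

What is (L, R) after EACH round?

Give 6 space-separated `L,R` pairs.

Answer: 207,172 172,4 4,203 203,250 250,206 206,85

Derivation:
Round 1 (k=47): L=207 R=172
Round 2 (k=19): L=172 R=4
Round 3 (k=24): L=4 R=203
Round 4 (k=5): L=203 R=250
Round 5 (k=43): L=250 R=206
Round 6 (k=12): L=206 R=85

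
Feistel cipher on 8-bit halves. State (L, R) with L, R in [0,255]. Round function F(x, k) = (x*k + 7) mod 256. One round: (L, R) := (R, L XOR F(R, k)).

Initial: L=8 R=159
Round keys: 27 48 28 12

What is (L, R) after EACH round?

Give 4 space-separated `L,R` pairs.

Answer: 159,196 196,88 88,99 99,243

Derivation:
Round 1 (k=27): L=159 R=196
Round 2 (k=48): L=196 R=88
Round 3 (k=28): L=88 R=99
Round 4 (k=12): L=99 R=243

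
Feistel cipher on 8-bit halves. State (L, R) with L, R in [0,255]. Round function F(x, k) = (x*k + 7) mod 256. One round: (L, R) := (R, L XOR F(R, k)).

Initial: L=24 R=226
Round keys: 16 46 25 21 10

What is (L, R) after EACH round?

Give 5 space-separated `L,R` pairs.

Round 1 (k=16): L=226 R=63
Round 2 (k=46): L=63 R=187
Round 3 (k=25): L=187 R=117
Round 4 (k=21): L=117 R=27
Round 5 (k=10): L=27 R=96

Answer: 226,63 63,187 187,117 117,27 27,96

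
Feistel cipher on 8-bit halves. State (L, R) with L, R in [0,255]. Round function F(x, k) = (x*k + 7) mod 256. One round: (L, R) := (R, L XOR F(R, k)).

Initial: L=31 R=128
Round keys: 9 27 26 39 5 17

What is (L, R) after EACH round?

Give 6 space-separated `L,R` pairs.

Round 1 (k=9): L=128 R=152
Round 2 (k=27): L=152 R=143
Round 3 (k=26): L=143 R=21
Round 4 (k=39): L=21 R=181
Round 5 (k=5): L=181 R=133
Round 6 (k=17): L=133 R=105

Answer: 128,152 152,143 143,21 21,181 181,133 133,105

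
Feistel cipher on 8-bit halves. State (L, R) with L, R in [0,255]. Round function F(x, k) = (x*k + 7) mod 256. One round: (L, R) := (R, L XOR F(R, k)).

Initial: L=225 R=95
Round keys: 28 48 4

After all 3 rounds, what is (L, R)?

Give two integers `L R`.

Round 1 (k=28): L=95 R=138
Round 2 (k=48): L=138 R=184
Round 3 (k=4): L=184 R=109

Answer: 184 109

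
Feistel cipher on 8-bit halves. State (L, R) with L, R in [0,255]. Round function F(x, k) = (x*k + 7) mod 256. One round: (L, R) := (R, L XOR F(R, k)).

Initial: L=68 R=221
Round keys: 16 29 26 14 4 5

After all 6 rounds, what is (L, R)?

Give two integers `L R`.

Round 1 (k=16): L=221 R=147
Round 2 (k=29): L=147 R=115
Round 3 (k=26): L=115 R=38
Round 4 (k=14): L=38 R=104
Round 5 (k=4): L=104 R=129
Round 6 (k=5): L=129 R=228

Answer: 129 228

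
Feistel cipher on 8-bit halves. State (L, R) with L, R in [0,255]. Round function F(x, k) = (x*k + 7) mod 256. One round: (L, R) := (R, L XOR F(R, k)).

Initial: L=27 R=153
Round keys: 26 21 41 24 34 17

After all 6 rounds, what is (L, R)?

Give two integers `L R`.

Round 1 (k=26): L=153 R=138
Round 2 (k=21): L=138 R=192
Round 3 (k=41): L=192 R=77
Round 4 (k=24): L=77 R=255
Round 5 (k=34): L=255 R=168
Round 6 (k=17): L=168 R=208

Answer: 168 208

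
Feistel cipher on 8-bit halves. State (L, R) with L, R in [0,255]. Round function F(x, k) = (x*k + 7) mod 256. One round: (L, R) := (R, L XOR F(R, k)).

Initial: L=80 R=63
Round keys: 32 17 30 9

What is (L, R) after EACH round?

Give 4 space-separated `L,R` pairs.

Round 1 (k=32): L=63 R=183
Round 2 (k=17): L=183 R=17
Round 3 (k=30): L=17 R=178
Round 4 (k=9): L=178 R=88

Answer: 63,183 183,17 17,178 178,88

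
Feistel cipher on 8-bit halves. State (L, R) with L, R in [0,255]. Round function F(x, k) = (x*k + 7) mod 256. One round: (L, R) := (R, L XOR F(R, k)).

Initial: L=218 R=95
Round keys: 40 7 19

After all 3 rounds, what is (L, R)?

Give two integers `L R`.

Answer: 117 179

Derivation:
Round 1 (k=40): L=95 R=5
Round 2 (k=7): L=5 R=117
Round 3 (k=19): L=117 R=179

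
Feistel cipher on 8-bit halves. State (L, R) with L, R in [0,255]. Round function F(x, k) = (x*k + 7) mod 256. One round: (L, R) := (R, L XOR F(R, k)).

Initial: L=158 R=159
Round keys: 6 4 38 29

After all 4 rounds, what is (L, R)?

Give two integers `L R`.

Answer: 112 171

Derivation:
Round 1 (k=6): L=159 R=95
Round 2 (k=4): L=95 R=28
Round 3 (k=38): L=28 R=112
Round 4 (k=29): L=112 R=171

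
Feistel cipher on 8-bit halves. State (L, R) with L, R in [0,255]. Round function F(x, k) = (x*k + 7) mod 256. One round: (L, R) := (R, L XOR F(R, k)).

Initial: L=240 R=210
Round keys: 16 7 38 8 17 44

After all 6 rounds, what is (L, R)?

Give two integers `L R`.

Round 1 (k=16): L=210 R=215
Round 2 (k=7): L=215 R=58
Round 3 (k=38): L=58 R=116
Round 4 (k=8): L=116 R=157
Round 5 (k=17): L=157 R=0
Round 6 (k=44): L=0 R=154

Answer: 0 154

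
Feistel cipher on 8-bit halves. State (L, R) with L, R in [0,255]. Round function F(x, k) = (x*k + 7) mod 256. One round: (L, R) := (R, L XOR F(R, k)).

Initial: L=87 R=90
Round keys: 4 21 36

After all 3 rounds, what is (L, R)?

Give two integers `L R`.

Round 1 (k=4): L=90 R=56
Round 2 (k=21): L=56 R=197
Round 3 (k=36): L=197 R=131

Answer: 197 131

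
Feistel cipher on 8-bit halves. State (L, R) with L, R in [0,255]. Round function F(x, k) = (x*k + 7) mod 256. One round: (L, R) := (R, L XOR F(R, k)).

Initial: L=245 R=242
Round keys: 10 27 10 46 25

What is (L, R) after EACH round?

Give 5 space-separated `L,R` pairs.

Round 1 (k=10): L=242 R=142
Round 2 (k=27): L=142 R=243
Round 3 (k=10): L=243 R=11
Round 4 (k=46): L=11 R=242
Round 5 (k=25): L=242 R=162

Answer: 242,142 142,243 243,11 11,242 242,162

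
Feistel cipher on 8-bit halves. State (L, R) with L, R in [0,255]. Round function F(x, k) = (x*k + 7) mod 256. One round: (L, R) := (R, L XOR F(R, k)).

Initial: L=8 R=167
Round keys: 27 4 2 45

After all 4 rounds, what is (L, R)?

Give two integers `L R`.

Round 1 (k=27): L=167 R=172
Round 2 (k=4): L=172 R=16
Round 3 (k=2): L=16 R=139
Round 4 (k=45): L=139 R=102

Answer: 139 102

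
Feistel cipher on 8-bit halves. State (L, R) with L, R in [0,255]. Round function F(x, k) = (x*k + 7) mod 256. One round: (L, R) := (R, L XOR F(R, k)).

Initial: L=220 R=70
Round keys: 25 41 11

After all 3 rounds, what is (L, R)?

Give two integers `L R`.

Round 1 (k=25): L=70 R=1
Round 2 (k=41): L=1 R=118
Round 3 (k=11): L=118 R=24

Answer: 118 24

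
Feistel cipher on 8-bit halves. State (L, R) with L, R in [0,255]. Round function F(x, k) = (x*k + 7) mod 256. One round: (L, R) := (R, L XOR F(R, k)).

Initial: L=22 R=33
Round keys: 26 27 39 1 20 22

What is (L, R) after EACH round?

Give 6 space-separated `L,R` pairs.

Round 1 (k=26): L=33 R=119
Round 2 (k=27): L=119 R=181
Round 3 (k=39): L=181 R=237
Round 4 (k=1): L=237 R=65
Round 5 (k=20): L=65 R=246
Round 6 (k=22): L=246 R=106

Answer: 33,119 119,181 181,237 237,65 65,246 246,106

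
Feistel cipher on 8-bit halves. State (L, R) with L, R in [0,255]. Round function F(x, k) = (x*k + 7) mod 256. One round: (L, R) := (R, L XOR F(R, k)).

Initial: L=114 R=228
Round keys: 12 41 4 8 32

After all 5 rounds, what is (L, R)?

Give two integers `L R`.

Round 1 (k=12): L=228 R=197
Round 2 (k=41): L=197 R=112
Round 3 (k=4): L=112 R=2
Round 4 (k=8): L=2 R=103
Round 5 (k=32): L=103 R=229

Answer: 103 229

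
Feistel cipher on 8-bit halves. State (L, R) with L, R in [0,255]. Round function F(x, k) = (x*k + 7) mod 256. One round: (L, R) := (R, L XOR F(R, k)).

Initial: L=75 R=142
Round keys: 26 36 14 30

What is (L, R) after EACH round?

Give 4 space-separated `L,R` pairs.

Round 1 (k=26): L=142 R=56
Round 2 (k=36): L=56 R=105
Round 3 (k=14): L=105 R=253
Round 4 (k=30): L=253 R=196

Answer: 142,56 56,105 105,253 253,196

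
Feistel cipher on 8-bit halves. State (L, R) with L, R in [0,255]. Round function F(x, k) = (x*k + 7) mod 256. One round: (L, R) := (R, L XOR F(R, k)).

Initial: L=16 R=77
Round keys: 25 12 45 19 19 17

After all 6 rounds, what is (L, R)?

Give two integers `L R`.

Round 1 (k=25): L=77 R=156
Round 2 (k=12): L=156 R=26
Round 3 (k=45): L=26 R=5
Round 4 (k=19): L=5 R=124
Round 5 (k=19): L=124 R=62
Round 6 (k=17): L=62 R=89

Answer: 62 89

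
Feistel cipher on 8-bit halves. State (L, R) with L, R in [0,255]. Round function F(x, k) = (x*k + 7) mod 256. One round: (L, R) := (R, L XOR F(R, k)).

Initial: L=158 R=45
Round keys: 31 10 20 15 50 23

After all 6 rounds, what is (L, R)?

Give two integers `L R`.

Answer: 200 209

Derivation:
Round 1 (k=31): L=45 R=228
Round 2 (k=10): L=228 R=194
Round 3 (k=20): L=194 R=203
Round 4 (k=15): L=203 R=46
Round 5 (k=50): L=46 R=200
Round 6 (k=23): L=200 R=209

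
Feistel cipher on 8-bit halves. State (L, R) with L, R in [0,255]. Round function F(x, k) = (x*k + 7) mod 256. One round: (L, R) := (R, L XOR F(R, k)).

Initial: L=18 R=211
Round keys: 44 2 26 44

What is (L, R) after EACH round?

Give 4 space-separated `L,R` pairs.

Round 1 (k=44): L=211 R=89
Round 2 (k=2): L=89 R=106
Round 3 (k=26): L=106 R=146
Round 4 (k=44): L=146 R=117

Answer: 211,89 89,106 106,146 146,117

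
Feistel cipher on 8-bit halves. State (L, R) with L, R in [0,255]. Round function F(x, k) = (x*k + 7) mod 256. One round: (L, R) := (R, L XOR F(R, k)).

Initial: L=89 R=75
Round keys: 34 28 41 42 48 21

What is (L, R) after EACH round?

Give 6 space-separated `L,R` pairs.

Answer: 75,164 164,188 188,135 135,145 145,176 176,230

Derivation:
Round 1 (k=34): L=75 R=164
Round 2 (k=28): L=164 R=188
Round 3 (k=41): L=188 R=135
Round 4 (k=42): L=135 R=145
Round 5 (k=48): L=145 R=176
Round 6 (k=21): L=176 R=230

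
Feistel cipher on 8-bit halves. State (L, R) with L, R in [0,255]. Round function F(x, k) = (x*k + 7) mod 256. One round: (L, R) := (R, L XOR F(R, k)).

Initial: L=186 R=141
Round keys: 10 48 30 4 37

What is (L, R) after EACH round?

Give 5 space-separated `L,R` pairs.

Round 1 (k=10): L=141 R=51
Round 2 (k=48): L=51 R=26
Round 3 (k=30): L=26 R=32
Round 4 (k=4): L=32 R=157
Round 5 (k=37): L=157 R=152

Answer: 141,51 51,26 26,32 32,157 157,152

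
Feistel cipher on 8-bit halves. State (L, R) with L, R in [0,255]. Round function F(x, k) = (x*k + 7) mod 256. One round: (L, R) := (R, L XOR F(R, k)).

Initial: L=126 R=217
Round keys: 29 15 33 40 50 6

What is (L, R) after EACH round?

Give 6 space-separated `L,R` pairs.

Answer: 217,226 226,156 156,193 193,179 179,60 60,220

Derivation:
Round 1 (k=29): L=217 R=226
Round 2 (k=15): L=226 R=156
Round 3 (k=33): L=156 R=193
Round 4 (k=40): L=193 R=179
Round 5 (k=50): L=179 R=60
Round 6 (k=6): L=60 R=220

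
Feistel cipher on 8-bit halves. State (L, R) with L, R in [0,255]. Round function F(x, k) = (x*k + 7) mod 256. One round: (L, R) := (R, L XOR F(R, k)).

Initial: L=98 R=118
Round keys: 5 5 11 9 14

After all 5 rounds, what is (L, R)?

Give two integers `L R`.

Answer: 239 133

Derivation:
Round 1 (k=5): L=118 R=55
Round 2 (k=5): L=55 R=108
Round 3 (k=11): L=108 R=156
Round 4 (k=9): L=156 R=239
Round 5 (k=14): L=239 R=133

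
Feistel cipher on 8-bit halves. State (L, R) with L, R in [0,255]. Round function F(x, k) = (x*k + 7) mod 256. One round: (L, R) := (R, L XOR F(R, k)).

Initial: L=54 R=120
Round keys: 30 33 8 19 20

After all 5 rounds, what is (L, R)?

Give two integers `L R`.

Answer: 105 157

Derivation:
Round 1 (k=30): L=120 R=33
Round 2 (k=33): L=33 R=48
Round 3 (k=8): L=48 R=166
Round 4 (k=19): L=166 R=105
Round 5 (k=20): L=105 R=157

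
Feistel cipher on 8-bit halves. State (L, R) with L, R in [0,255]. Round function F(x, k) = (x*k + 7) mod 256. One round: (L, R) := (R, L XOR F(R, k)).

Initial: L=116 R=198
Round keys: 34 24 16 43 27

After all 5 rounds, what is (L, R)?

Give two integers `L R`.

Round 1 (k=34): L=198 R=39
Round 2 (k=24): L=39 R=105
Round 3 (k=16): L=105 R=176
Round 4 (k=43): L=176 R=254
Round 5 (k=27): L=254 R=97

Answer: 254 97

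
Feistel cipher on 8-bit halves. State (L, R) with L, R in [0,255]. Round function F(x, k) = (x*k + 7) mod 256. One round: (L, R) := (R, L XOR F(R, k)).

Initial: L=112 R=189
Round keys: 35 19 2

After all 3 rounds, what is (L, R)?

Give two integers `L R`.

Round 1 (k=35): L=189 R=174
Round 2 (k=19): L=174 R=76
Round 3 (k=2): L=76 R=49

Answer: 76 49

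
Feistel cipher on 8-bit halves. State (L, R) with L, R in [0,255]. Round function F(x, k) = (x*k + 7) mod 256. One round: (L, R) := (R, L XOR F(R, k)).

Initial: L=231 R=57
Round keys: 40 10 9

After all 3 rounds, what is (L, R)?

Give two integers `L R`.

Round 1 (k=40): L=57 R=8
Round 2 (k=10): L=8 R=110
Round 3 (k=9): L=110 R=237

Answer: 110 237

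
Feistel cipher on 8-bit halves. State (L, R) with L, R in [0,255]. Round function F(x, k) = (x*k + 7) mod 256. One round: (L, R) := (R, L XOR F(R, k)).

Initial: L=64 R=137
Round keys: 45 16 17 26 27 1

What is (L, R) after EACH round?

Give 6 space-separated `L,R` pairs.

Answer: 137,92 92,78 78,105 105,255 255,133 133,115

Derivation:
Round 1 (k=45): L=137 R=92
Round 2 (k=16): L=92 R=78
Round 3 (k=17): L=78 R=105
Round 4 (k=26): L=105 R=255
Round 5 (k=27): L=255 R=133
Round 6 (k=1): L=133 R=115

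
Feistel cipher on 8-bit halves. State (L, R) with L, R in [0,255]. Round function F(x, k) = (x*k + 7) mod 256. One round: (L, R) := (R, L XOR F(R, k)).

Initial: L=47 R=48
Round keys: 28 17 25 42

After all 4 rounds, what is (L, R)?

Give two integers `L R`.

Round 1 (k=28): L=48 R=104
Round 2 (k=17): L=104 R=223
Round 3 (k=25): L=223 R=166
Round 4 (k=42): L=166 R=156

Answer: 166 156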